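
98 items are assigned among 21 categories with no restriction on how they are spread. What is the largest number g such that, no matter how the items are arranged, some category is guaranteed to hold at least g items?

Pigeonhole: the 21 categories are the holes and the 98 items are the pigeons.
If every category held at most 4 items, the total would be at most 21 × 4 = 84, which is less than 98.
So some category holds at least ⌈98/21⌉ = 5 items.

5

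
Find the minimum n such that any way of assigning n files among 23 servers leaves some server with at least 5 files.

With 92 files one could put exactly 4 in each of the 23 servers, and no server would reach 5.
By the pigeonhole principle, one more file must land in a server that already has 4, giving it 5.
So 23 × 4 + 1 = 93 files are required.

93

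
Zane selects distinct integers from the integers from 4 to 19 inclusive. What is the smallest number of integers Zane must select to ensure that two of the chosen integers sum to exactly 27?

Group the elements by complementary pair {x, 27−x}: {8,19}, {9,18}, {10,17}, …, giving 6 two-element pairs and 4 integers whose partner 27−x falls outside [4,19].
By pigeonhole, treating each of those 10 groups as a pigeonhole, one can pick one integer per group — 10 integers — with no two summing to 27.
The 11th integer lands in an occupied pair, forcing a sum of 27.

11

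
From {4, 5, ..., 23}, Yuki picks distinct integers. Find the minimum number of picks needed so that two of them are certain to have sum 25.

Group the elements by complementary pair {x, 25−x}: {4,21}, {5,20}, {6,19}, …, giving 9 two-element pairs and 2 integers whose partner 25−x falls outside [4,23].
Treating each of those 11 groups as a pigeonhole, one can pick one integer per group — 11 integers — with no two summing to 25.
The 12th integer lands in an occupied pair, forcing a sum of 25.

12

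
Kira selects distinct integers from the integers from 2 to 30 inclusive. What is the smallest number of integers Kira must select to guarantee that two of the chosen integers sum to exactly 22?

A set avoiding the sum 22 can contain at most one of each pair {x, 22−x}, plus the 11 elements whose complement lies outside the range or equal to its own complement.
The integers 11, …, 30 (20 of them) are such a set: any two sum to at least 11+12 = 23 > 22.
By the pigeonhole principle, any 21st integer completes one of the 9 pairs, so 21 choices force a sum of 22.

21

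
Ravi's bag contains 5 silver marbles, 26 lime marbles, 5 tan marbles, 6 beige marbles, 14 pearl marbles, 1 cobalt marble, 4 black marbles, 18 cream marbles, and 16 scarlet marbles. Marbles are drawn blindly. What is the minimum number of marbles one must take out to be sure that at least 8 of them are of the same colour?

The 9 colours are the holes; the marbles drawn are the pigeons.
To avoid 8 of any one colour, the worst case takes at most 7 of each colour, or every marble of a colour that has fewer than 7.
That gives 5 + 7 + 5 + 6 + 7 + 1 + 4 + 7 + 7 = 49 marbles with no colour reaching 8.
The next marble forces some colour to 8, so 49 + 1 = 50.

50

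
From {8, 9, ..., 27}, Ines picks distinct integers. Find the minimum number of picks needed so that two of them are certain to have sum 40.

Two chosen integers sum to 40 exactly when both halves of some pair {x, 40−x} with 13 ≤ x ≤ 40−x ≤ 27 are chosen — 7 such pairs.
The remaining 6 elements (those with no distinct partner in range) can never complete a 40-sum, so the worst case takes all of them and one from each pair: 6 + 7 = 13.
The 14th integer has to be the second member of some pair, so 13 + 1 = 14.

14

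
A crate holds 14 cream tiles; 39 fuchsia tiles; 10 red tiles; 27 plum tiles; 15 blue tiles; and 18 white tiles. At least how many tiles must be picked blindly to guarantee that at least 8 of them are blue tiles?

116

In the worst case for collecting blue tiles, every non-blue tile comes out first.
There are 14 + 39 + 10 + 27 + 18 = 108 non-blue tiles altogether.
After those, each further tile must be blue, so 108 + 8 = 116 draws guarantee 8 blue tiles.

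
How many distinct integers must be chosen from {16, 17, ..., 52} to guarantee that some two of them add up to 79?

Group the elements by complementary pair {x, 79−x}: {27,52}, {28,51}, {29,50}, …, giving 13 two-element pairs and 11 integers whose partner 79−x falls outside [16,52].
By the pigeonhole principle, treating each of those 24 groups as a pigeonhole, one can pick one integer per group — 24 integers — with no two summing to 79.
The 25th integer lands in an occupied pair, forcing a sum of 79.

25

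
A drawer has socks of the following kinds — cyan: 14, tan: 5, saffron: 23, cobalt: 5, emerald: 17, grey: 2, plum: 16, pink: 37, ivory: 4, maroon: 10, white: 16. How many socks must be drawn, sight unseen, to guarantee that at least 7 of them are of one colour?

59

Put each drawn sock into a box by colour. The largest draw with every box below 7 takes min(count, 6) from each colour; colours with fewer than 6 contribute all they have.
Σ min(cᵢ, 6) = 6 + 5 + 6 + 5 + 6 + 2 + 6 + 6 + 4 + 6 + 6 = 58.
Draw number 58 + 1 = 59 must push one box to 7.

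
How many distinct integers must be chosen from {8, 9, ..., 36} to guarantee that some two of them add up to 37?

19

A set avoiding the sum 37 can contain at most one of each pair {x, 37−x}, plus the 7 elements whose complement lies outside the range.
The integers 19, …, 36 (18 of them) are such a set: any two sum to at least 19+20 = 39 > 37.
Any 19th integer completes one of the 11 pairs, so 19 choices force a sum of 37.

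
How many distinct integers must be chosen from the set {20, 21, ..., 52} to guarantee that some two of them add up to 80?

22

Group the elements by complementary pair {x, 80−x}: {28,52}, {29,51}, {30,50}, …, giving 12 two-element pairs; the single value 40 (it cannot pair with itself since the integers are distinct); and 8 integers whose partner 80−x falls outside [20,52].
Treating each of those 21 groups as a pigeonhole, one can pick one integer per group — 21 integers — with no two summing to 80.
The 22nd integer lands in an occupied pair, forcing a sum of 80.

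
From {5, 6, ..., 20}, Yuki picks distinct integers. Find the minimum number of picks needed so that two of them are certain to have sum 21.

11

Two chosen integers sum to 21 exactly when both halves of some pair {x, 21−x} with 5 ≤ x ≤ 21−x ≤ 16 are chosen — 6 such pairs.
The remaining 4 elements (those with no distinct partner in range) can never complete a 21-sum, so the worst case takes all of them and one from each pair: 4 + 6 = 10.
The 11th integer has to be the second member of some pair, so 10 + 1 = 11.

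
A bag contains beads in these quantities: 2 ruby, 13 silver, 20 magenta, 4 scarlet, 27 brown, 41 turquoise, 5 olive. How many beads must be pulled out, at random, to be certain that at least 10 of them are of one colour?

48

Pigeonhole: the 7 colours are the holes; the beads drawn are the pigeons.
To avoid 10 of any one colour, the worst case takes at most 9 of each colour, or every bead of a colour that has fewer than 9.
That gives 2 + 9 + 9 + 4 + 9 + 9 + 5 = 47 beads with no colour reaching 10.
The next bead forces some colour to 10, so 47 + 1 = 48.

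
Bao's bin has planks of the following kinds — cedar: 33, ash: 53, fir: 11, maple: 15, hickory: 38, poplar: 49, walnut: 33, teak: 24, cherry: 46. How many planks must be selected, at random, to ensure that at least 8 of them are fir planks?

299

In the worst case for collecting fir planks, every non-fir plank comes out first.
There are 33 + 53 + 15 + 38 + 49 + 33 + 24 + 46 = 291 non-fir planks altogether.
After those, each further plank must be fir, so 291 + 8 = 299 draws guarantee 8 fir planks.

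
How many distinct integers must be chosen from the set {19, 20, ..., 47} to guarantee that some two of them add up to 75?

Two chosen integers sum to 75 exactly when both halves of some pair {x, 75−x} with 28 ≤ x ≤ 75−x ≤ 47 are chosen — 10 such pairs.
The remaining 9 elements (those with no distinct partner in range) can never complete a 75-sum, so the worst case takes all of them and one from each pair: 9 + 10 = 19.
Pigeonhole: the 20th integer has to be the second member of some pair, so 19 + 1 = 20.

20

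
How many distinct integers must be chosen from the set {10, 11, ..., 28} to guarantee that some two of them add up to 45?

14

Group the elements by complementary pair {x, 45−x}: {17,28}, {18,27}, {19,26}, …, giving 6 two-element pairs and 7 integers whose partner 45−x falls outside [10,28].
Pigeonhole: treating each of those 13 groups as a pigeonhole, one can pick one integer per group — 13 integers — with no two summing to 45.
The 14th integer lands in an occupied pair, forcing a sum of 45.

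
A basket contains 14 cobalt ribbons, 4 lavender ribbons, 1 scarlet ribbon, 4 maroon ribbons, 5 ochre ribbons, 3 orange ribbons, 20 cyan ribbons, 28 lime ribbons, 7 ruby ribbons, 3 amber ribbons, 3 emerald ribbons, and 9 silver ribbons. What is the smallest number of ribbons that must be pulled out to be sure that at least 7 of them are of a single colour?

54

An adversary could hand out at most 6 ribbons per colour (7 colours run out sooner): 6 + 4 + 1 + 4 + 5 + 3 + 6 + 6 + 6 + 3 + 3 + 6 = 53 ribbons and still no colour has 7.
One more ribbon lands in a colour already at 6, so 54 draws are enough and 53 are not.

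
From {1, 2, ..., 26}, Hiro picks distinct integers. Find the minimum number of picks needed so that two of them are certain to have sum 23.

Two chosen integers sum to 23 exactly when both halves of some pair {x, 23−x} with 1 ≤ x ≤ 23−x ≤ 22 are chosen — 11 such pairs.
The remaining 4 elements (those with no distinct partner in range) can never complete a 23-sum, so the worst case takes all of them and one from each pair: 4 + 11 = 15.
Pigeonhole: the 16th integer has to be the second member of some pair, so 15 + 1 = 16.

16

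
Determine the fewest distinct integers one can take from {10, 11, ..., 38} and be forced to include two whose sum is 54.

19

Two chosen integers sum to 54 exactly when both halves of some pair {x, 54−x} with 16 ≤ x ≤ 54−x ≤ 38 are chosen — 11 such pairs.
The remaining 7 elements (those with no distinct partner in range) can never complete a 54-sum, so the worst case takes all of them and one from each pair: 7 + 11 = 18.
The 19th integer has to be the second member of some pair, so 18 + 1 = 19.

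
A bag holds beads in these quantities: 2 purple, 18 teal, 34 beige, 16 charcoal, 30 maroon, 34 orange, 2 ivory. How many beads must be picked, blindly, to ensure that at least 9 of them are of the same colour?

45

An adversary could hand out at most 8 beads per colour (purple, ivory run out sooner): 2 + 8 + 8 + 8 + 8 + 8 + 2 = 44 beads and still no colour has 9.
By the pigeonhole principle, one more bead lands in a colour already at 8, so 45 draws are enough and 44 are not.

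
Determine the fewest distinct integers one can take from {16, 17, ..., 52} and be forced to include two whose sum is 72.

22

Group the elements by complementary pair {x, 72−x}: {20,52}, {21,51}, {22,50}, …, giving 16 two-element pairs, the single value 36 (it cannot pair with itself since the integers are distinct), and 4 integers whose partner 72−x falls outside [16,52].
By the pigeonhole principle, treating each of those 21 groups as a pigeonhole, one can pick one integer per group — 21 integers — with no two summing to 72.
The 22nd integer lands in an occupied pair, forcing a sum of 72.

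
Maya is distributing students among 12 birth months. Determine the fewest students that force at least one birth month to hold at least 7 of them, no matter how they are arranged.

With 72 students one could put exactly 6 in each of the 12 birth months, and no birth month would reach 7.
One more student must land in a birth month that already has 6, giving it 7.
So 12 × 6 + 1 = 73 students are required.

73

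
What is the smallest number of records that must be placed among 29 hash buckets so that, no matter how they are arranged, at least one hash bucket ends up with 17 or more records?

465

With 464 records one could put exactly 16 in each of the 29 hash buckets, and no hash bucket would reach 17.
By the pigeonhole principle, one more record must land in a hash bucket that already has 16, giving it 17.
So 29 × 16 + 1 = 465 records are required.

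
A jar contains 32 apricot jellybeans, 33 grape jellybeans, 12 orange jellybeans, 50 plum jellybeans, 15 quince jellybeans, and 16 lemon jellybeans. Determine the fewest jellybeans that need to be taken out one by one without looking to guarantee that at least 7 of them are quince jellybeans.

150

In the worst case for collecting quince jellybeans, every non-quince jellybean comes out first.
There are 32 + 33 + 12 + 50 + 16 = 143 non-quince jellybeans altogether.
After those, each further jellybean must be quince, so 143 + 7 = 150 draws guarantee 7 quince jellybeans.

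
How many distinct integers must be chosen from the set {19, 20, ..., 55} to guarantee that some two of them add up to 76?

Group the elements by complementary pair {x, 76−x}: {21,55}, {22,54}, {23,53}, …, giving 17 two-element pairs, the single value 38 (it cannot pair with itself since the integers are distinct), and 2 integers whose partner 76−x falls outside [19,55].
By the pigeonhole principle, treating each of those 20 groups as a pigeonhole, one can pick one integer per group — 20 integers — with no two summing to 76.
The 21st integer lands in an occupied pair, forcing a sum of 76.

21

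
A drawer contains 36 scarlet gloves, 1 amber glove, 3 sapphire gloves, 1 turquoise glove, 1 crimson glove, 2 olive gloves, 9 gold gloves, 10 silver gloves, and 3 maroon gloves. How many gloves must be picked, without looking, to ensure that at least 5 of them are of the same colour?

24

Put each drawn glove into a box by colour. The largest draw with every box below 5 takes min(count, 4) from each colour; colours with fewer than 4 contribute all they have.
Σ min(cᵢ, 4) = 4 + 1 + 3 + 1 + 1 + 2 + 4 + 4 + 3 = 23.
Draw number 23 + 1 = 24 must push one box to 5.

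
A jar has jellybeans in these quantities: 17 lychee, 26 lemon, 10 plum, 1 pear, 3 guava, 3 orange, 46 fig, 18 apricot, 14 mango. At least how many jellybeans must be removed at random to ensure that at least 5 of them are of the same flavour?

Put each drawn jellybean into a box by flavour. The largest draw with every box below 5 takes min(count, 4) from each flavour; flavours with fewer than 4 contribute all they have.
Σ min(cᵢ, 4) = 4 + 4 + 4 + 1 + 3 + 3 + 4 + 4 + 4 = 31.
Draw number 31 + 1 = 32 must push one box to 5.

32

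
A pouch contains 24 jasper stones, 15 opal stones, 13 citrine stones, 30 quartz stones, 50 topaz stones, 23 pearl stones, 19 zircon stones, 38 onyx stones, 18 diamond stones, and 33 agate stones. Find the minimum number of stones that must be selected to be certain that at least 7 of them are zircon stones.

In the worst case for collecting zircon stones, every non-zircon stone comes out first.
There are 24 + 15 + 13 + 30 + 50 + 23 + 38 + 18 + 33 = 244 non-zircon stones altogether.
After those, each further stone must be zircon, so 244 + 7 = 251 draws guarantee 7 zircon stones.

251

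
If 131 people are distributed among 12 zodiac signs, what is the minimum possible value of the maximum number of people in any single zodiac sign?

The 12 zodiac signs are the holes and the 131 people are the pigeons.
If every zodiac sign held at most 10 people, the total would be at most 12 × 10 = 120, which is less than 131.
So some zodiac sign holds at least ⌈131/12⌉ = 11 people.

11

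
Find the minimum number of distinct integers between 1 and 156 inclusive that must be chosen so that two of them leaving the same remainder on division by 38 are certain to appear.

The 38 residue classes mod 38 are the pigeonholes.
With 38 integers one could put 1 in each residue class and have no class reach 2.
The 39th integer pushes some class to 2, so 38·1 + 1 = 39.

39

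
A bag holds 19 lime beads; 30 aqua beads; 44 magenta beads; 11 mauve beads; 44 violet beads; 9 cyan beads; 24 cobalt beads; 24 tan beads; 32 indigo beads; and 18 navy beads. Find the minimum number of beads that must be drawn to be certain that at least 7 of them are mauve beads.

In the worst case for collecting mauve beads, every non-mauve bead comes out first.
There are 19 + 30 + 44 + 44 + 9 + 24 + 24 + 32 + 18 = 244 non-mauve beads altogether.
After those, each further bead must be mauve, so 244 + 7 = 251 draws guarantee 7 mauve beads.

251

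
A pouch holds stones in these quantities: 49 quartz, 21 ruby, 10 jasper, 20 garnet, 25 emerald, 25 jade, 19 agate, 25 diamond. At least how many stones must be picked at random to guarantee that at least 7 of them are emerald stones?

176

In the worst case for collecting emerald stones, every non-emerald stone comes out first.
There are 49 + 21 + 10 + 20 + 25 + 19 + 25 = 169 non-emerald stones altogether.
After those, each further stone must be emerald, so 169 + 7 = 176 draws guarantee 7 emerald stones.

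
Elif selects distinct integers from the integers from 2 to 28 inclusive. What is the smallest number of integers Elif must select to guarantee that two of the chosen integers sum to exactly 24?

18

A set avoiding the sum 24 can contain at most one of each pair {x, 24−x}, plus the 7 elements whose complement lies outside the range or equal to its own complement.
The integers 12, …, 28 (17 of them) are such a set: any two sum to at least 12+13 = 25 > 24.
Any 18th integer completes one of the 10 pairs, so 18 choices force a sum of 24.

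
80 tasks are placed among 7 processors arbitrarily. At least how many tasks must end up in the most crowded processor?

The 7 processors are the holes and the 80 tasks are the pigeons.
If every processor held at most 11 tasks, the total would be at most 7 × 11 = 77, which is less than 80.
So some processor holds at least ⌈80/7⌉ = 12 tasks.

12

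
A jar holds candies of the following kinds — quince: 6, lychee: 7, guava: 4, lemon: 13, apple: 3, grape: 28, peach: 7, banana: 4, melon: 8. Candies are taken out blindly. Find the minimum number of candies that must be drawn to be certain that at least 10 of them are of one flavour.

58

Put each drawn candy into a box by flavour. The largest draw with every box below 10 takes min(count, 9) from each flavour; flavours with fewer than 9 contribute all they have.
Σ min(cᵢ, 9) = 6 + 7 + 4 + 9 + 3 + 9 + 7 + 4 + 8 = 57.
Draw number 57 + 1 = 58 must push one box to 10.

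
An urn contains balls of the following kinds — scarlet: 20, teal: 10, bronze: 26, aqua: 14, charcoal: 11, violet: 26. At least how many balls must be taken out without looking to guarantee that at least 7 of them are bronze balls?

88

In the worst case for collecting bronze balls, every non-bronze ball comes out first.
There are 20 + 10 + 14 + 11 + 26 = 81 non-bronze balls altogether.
After those, each further ball must be bronze, so 81 + 7 = 88 draws guarantee 7 bronze balls.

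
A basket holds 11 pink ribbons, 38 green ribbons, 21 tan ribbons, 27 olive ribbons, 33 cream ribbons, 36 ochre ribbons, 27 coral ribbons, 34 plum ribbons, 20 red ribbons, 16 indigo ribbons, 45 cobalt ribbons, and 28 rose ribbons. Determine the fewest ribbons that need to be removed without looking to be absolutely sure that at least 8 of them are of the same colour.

85

An adversary could hand out at most 7 ribbons per colour: 7 + 7 + 7 + 7 + 7 + 7 + 7 + 7 + 7 + 7 + 7 + 7 = 84 ribbons and still no colour has 8.
One more ribbon lands in a colour already at 7, so 85 draws are enough and 84 are not.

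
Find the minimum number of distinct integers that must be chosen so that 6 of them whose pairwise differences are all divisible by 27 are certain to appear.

Integers whose pairwise differences are multiples of 27 are exactly those sharing a remainder mod 27. Pigeonhole: the 27 residue classes mod 27 are the pigeonholes.
With 135 integers one could put 5 in each residue class and have no class reach 6.
The 136th integer pushes some class to 6, so 27·5 + 1 = 136.

136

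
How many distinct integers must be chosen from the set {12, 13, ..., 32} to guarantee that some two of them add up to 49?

Two chosen integers sum to 49 exactly when both halves of some pair {x, 49−x} with 17 ≤ x ≤ 49−x ≤ 32 are chosen — 8 such pairs.
The remaining 5 elements (those with no distinct partner in range) can never complete a 49-sum, so the worst case takes all of them and one from each pair: 5 + 8 = 13.
By the pigeonhole principle, the 14th integer has to be the second member of some pair, so 13 + 1 = 14.

14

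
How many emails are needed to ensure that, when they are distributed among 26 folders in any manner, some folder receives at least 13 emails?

With 312 emails one could put exactly 12 in each of the 26 folders, and no folder would reach 13.
By pigeonhole, one more email must land in a folder that already has 12, giving it 13.
So 26 × 12 + 1 = 313 emails are required.

313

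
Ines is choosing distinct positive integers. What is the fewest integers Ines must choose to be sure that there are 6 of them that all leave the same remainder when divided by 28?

By pigeonhole, the 28 residue classes mod 28 are the pigeonholes.
With 140 integers one could put 5 in each residue class and have no class reach 6.
The 141st integer pushes some class to 6, so 28·5 + 1 = 141.

141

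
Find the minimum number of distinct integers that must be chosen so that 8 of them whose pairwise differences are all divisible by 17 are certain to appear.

Integers whose pairwise differences are multiples of 17 are exactly those sharing a remainder mod 17. The 17 residue classes mod 17 are the pigeonholes.
With 119 integers one could put 7 in each residue class and have no class reach 8.
The 120th integer pushes some class to 8, so 17·7 + 1 = 120.

120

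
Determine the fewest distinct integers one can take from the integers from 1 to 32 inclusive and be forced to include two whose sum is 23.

A set avoiding the sum 23 can contain at most one of each pair {x, 23−x}, plus the 10 elements whose complement lies outside the range.
The integers 12, …, 32 (21 of them) are such a set: any two sum to at least 12+13 = 25 > 23.
Pigeonhole: any 22nd integer completes one of the 11 pairs, so 22 choices force a sum of 23.

22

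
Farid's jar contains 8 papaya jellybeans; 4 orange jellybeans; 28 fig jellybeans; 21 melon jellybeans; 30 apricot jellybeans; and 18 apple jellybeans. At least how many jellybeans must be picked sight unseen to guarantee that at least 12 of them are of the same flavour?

57

By the pigeonhole principle, the 6 flavours are the holes; the jellybeans drawn are the pigeons.
To avoid 12 of any one flavour, the worst case takes at most 11 of each flavour, or every jellybean of a flavour that has fewer than 11.
That gives 8 + 4 + 11 + 11 + 11 + 11 = 56 jellybeans with no flavour reaching 12.
The next jellybean forces some flavour to 12, so 56 + 1 = 57.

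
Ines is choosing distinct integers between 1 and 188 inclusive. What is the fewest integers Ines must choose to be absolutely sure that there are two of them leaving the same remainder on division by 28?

By the pigeonhole principle, the 28 residue classes mod 28 are the pigeonholes.
With 28 integers one could put 1 in each residue class and have no class reach 2.
The 29th integer pushes some class to 2, so 28·1 + 1 = 29.

29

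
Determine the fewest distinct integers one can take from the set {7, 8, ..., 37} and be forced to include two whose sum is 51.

20

A set avoiding the sum 51 can contain at most one of each pair {x, 51−x}, plus the 7 elements whose complement lies outside the range.
The integers 7, …, 25 (19 of them) are such a set: any two sum to at least 7+8 = 15 and at most 24+25 = 49 < 51.
Pigeonhole: any 20th integer completes one of the 12 pairs, so 20 choices force a sum of 51.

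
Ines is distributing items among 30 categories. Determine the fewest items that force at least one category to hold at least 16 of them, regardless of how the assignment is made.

With 450 items one could put exactly 15 in each of the 30 categories, and no category would reach 16.
One more item must land in a category that already has 15, giving it 16.
So 30 × 15 + 1 = 451 items are required.

451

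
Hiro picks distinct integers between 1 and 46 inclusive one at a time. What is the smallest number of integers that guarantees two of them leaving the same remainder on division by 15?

By pigeonhole, the 15 residue classes mod 15 are the pigeonholes.
With 15 integers one could put 1 in each residue class and have no class reach 2.
The 16th integer pushes some class to 2, so 15·1 + 1 = 16.

16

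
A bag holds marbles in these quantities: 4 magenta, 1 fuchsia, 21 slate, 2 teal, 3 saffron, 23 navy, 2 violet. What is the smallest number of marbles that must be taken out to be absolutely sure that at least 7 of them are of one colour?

25

Put each drawn marble into a box by colour. The largest draw with every box below 7 takes min(count, 6) from each colour; colours with fewer than 6 contribute all they have.
Σ min(cᵢ, 6) = 4 + 1 + 6 + 2 + 3 + 6 + 2 = 24.
Draw number 24 + 1 = 25 must push one box to 7.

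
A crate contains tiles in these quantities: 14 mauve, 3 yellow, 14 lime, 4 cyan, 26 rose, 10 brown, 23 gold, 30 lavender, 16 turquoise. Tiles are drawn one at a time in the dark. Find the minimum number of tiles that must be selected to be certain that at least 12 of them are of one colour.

84

Pigeonhole: put each drawn tile into a box by colour. The largest draw with every box below 12 takes min(count, 11) from each colour; colours with fewer than 11 contribute all they have.
Σ min(cᵢ, 11) = 11 + 3 + 11 + 4 + 11 + 10 + 11 + 11 + 11 = 83.
Draw number 83 + 1 = 84 must push one box to 12.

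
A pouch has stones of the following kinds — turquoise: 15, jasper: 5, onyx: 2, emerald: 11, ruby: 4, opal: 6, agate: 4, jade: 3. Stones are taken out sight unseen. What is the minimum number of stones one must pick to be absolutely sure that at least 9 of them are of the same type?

Pigeonhole: put each drawn stone into a box by type. The largest draw with every box below 9 takes min(count, 8) from each type; types with fewer than 8 contribute all they have.
Σ min(cᵢ, 8) = 8 + 5 + 2 + 8 + 4 + 6 + 4 + 3 = 40.
Draw number 40 + 1 = 41 must push one box to 9.

41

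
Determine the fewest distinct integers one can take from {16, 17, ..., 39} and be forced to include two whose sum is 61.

Group the elements by complementary pair {x, 61−x}: {22,39}, {23,38}, {24,37}, …, giving 9 two-element pairs and 6 integers whose partner 61−x falls outside [16,39].
Treating each of those 15 groups as a pigeonhole, one can pick one integer per group — 15 integers — with no two summing to 61.
The 16th integer lands in an occupied pair, forcing a sum of 61.

16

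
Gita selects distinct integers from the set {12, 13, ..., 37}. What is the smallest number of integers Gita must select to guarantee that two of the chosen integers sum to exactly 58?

Group the elements by complementary pair {x, 58−x}: {21,37}, {22,36}, {23,35}, …, giving 8 two-element pairs, the single value 29 (it cannot pair with itself since the integers are distinct), and 9 integers whose partner 58−x falls outside [12,37].
By the pigeonhole principle, treating each of those 18 groups as a pigeonhole, one can pick one integer per group — 18 integers — with no two summing to 58.
The 19th integer lands in an occupied pair, forcing a sum of 58.

19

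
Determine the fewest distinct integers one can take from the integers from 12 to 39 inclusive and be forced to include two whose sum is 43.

Group the elements by complementary pair {x, 43−x}: {12,31}, {13,30}, {14,29}, …, giving 10 two-element pairs and 8 integers whose partner 43−x falls outside [12,39].
By pigeonhole, treating each of those 18 groups as a pigeonhole, one can pick one integer per group — 18 integers — with no two summing to 43.
The 19th integer lands in an occupied pair, forcing a sum of 43.

19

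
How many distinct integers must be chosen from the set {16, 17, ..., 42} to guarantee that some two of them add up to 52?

A set avoiding the sum 52 can contain at most one of each pair {x, 52−x}, plus the 7 elements whose complement lies outside the range or equal to its own complement.
The integers 26, …, 42 (17 of them) are such a set: any two sum to at least 26+27 = 53 > 52.
By the pigeonhole principle, any 18th integer completes one of the 10 pairs, so 18 choices force a sum of 52.

18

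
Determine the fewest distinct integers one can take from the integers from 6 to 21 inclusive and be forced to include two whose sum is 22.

Two chosen integers sum to 22 exactly when both halves of some pair {x, 22−x} with 6 ≤ x ≤ 22−x ≤ 16 are chosen — 5 such pairs.
The remaining 6 elements (those with no distinct partner in range) can never complete a 22-sum, so the worst case takes all of them and one from each pair: 6 + 5 = 11.
The 12th integer has to be the second member of some pair, so 11 + 1 = 12.

12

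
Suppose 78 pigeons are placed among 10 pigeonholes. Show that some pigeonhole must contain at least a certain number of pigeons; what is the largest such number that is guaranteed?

8

By pigeonhole, the 10 pigeonholes are the holes and the 78 pigeons are the pigeons.
If every pigeonhole held at most 7 pigeons, the total would be at most 10 × 7 = 70, which is less than 78.
So some pigeonhole holds at least ⌈78/10⌉ = 8 pigeons.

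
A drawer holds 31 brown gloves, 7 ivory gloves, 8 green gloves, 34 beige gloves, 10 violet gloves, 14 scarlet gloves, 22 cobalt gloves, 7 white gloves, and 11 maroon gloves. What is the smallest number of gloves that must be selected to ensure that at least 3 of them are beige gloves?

In the worst case for collecting beige gloves, every non-beige glove comes out first.
There are 31 + 7 + 8 + 10 + 14 + 22 + 7 + 11 = 110 non-beige gloves altogether.
After those, each further glove must be beige, so 110 + 3 = 113 draws guarantee 3 beige gloves.

113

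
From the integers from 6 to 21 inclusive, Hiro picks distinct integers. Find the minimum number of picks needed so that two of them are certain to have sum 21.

12

A set avoiding the sum 21 can contain at most one of each pair {x, 21−x}, plus the 6 elements whose complement lies outside the range.
The integers 11, …, 21 (11 of them) are such a set: any two sum to at least 11+12 = 23 > 21.
Pigeonhole: any 12th integer completes one of the 5 pairs, so 12 choices force a sum of 21.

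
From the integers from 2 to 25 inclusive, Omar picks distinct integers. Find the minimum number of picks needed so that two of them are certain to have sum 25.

Two chosen integers sum to 25 exactly when both halves of some pair {x, 25−x} with 2 ≤ x ≤ 25−x ≤ 23 are chosen — 11 such pairs.
The remaining 2 elements (those with no distinct partner in range) can never complete a 25-sum, so the worst case takes all of them and one from each pair: 2 + 11 = 13.
The 14th integer has to be the second member of some pair, so 13 + 1 = 14.

14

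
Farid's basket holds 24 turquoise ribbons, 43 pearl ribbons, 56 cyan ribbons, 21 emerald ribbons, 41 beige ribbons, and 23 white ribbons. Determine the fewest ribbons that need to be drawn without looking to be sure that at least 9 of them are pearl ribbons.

174

In the worst case for collecting pearl ribbons, every non-pearl ribbon comes out first.
There are 24 + 56 + 21 + 41 + 23 = 165 non-pearl ribbons altogether.
After those, each further ribbon must be pearl, so 165 + 9 = 174 draws guarantee 9 pearl ribbons.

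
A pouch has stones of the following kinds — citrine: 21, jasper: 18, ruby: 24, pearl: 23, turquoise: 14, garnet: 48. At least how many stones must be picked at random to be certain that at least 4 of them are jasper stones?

In the worst case for collecting jasper stones, every non-jasper stone comes out first.
There are 21 + 24 + 23 + 14 + 48 = 130 non-jasper stones altogether.
After those, each further stone must be jasper, so 130 + 4 = 134 draws guarantee 4 jasper stones.

134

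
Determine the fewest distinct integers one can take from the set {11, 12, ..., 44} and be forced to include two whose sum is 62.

22

A set avoiding the sum 62 can contain at most one of each pair {x, 62−x}, plus the 8 elements whose complement lies outside the range or equal to its own complement.
The integers 11, …, 31 (21 of them) are such a set: any two sum to at least 11+12 = 23 and at most 30+31 = 61 < 62.
Pigeonhole: any 22nd integer completes one of the 13 pairs, so 22 choices force a sum of 62.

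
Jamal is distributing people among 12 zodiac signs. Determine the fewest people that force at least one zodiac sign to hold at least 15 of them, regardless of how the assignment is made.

With 168 people one could put exactly 14 in each of the 12 zodiac signs, and no zodiac sign would reach 15.
One more person must land in a zodiac sign that already has 14, giving it 15.
So 12 × 14 + 1 = 169 people are required.

169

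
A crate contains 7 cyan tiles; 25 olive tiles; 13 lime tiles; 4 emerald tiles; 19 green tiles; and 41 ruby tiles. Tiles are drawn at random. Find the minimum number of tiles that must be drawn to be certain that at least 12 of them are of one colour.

56

Pigeonhole: the 6 colours are the holes; the tiles drawn are the pigeons.
To avoid 12 of any one colour, the worst case takes at most 11 of each colour, or every tile of a colour that has fewer than 11.
That gives 7 + 11 + 11 + 4 + 11 + 11 = 55 tiles with no colour reaching 12.
The next tile forces some colour to 12, so 55 + 1 = 56.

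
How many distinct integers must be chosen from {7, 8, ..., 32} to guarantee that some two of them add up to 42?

16

Group the elements by complementary pair {x, 42−x}: {10,32}, {11,31}, {12,30}, …, giving 11 two-element pairs, the single value 21 (it cannot pair with itself since the integers are distinct), and 3 integers whose partner 42−x falls outside [7,32].
Treating each of those 15 groups as a pigeonhole, one can pick one integer per group — 15 integers — with no two summing to 42.
The 16th integer lands in an occupied pair, forcing a sum of 42.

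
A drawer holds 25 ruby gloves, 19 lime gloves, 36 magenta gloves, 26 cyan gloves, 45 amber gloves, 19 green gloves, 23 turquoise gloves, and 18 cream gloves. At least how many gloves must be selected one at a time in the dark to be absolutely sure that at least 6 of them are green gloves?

198

In the worst case for collecting green gloves, every non-green glove comes out first.
There are 25 + 19 + 36 + 26 + 45 + 23 + 18 = 192 non-green gloves altogether.
After those, each further glove must be green, so 192 + 6 = 198 draws guarantee 6 green gloves.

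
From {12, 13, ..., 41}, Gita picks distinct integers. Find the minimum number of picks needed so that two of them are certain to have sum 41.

Two chosen integers sum to 41 exactly when both halves of some pair {x, 41−x} with 12 ≤ x ≤ 41−x ≤ 29 are chosen — 9 such pairs.
The remaining 12 elements (those with no distinct partner in range) can never complete a 41-sum, so the worst case takes all of them and one from each pair: 12 + 9 = 21.
Pigeonhole: the 22nd integer has to be the second member of some pair, so 21 + 1 = 22.

22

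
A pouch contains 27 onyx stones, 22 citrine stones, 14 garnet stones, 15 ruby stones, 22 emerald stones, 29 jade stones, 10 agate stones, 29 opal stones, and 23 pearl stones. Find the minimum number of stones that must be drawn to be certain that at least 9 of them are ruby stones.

In the worst case for collecting ruby stones, every non-ruby stone comes out first.
There are 27 + 22 + 14 + 22 + 29 + 10 + 29 + 23 = 176 non-ruby stones altogether.
After those, each further stone must be ruby, so 176 + 9 = 185 draws guarantee 9 ruby stones.

185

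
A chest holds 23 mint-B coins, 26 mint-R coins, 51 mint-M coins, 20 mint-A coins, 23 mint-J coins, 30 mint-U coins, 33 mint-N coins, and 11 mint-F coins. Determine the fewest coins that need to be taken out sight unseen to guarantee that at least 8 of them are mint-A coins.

205

In the worst case for collecting mint-A coins, every non-mint-A coin comes out first.
There are 23 + 26 + 51 + 23 + 30 + 33 + 11 = 197 non-mint-A coins altogether.
After those, each further coin must be mint-A, so 197 + 8 = 205 draws guarantee 8 mint-A coins.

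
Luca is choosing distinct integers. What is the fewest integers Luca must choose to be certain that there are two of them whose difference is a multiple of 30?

Integers whose pairwise differences are multiples of 30 are exactly those sharing a remainder mod 30. By the pigeonhole principle, the 30 residue classes mod 30 are the pigeonholes.
With 30 integers one could put 1 in each residue class and have no class reach 2.
The 31st integer pushes some class to 2, so 30·1 + 1 = 31.

31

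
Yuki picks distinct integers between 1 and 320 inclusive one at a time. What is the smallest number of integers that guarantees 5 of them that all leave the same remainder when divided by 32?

The 32 residue classes mod 32 are the pigeonholes.
With 128 integers one could put 4 in each residue class and have no class reach 5.
The 129th integer pushes some class to 5, so 32·4 + 1 = 129.

129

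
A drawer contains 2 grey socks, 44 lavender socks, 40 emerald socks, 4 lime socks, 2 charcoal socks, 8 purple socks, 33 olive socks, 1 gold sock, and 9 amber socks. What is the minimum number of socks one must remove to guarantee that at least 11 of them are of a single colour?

57

Put each drawn sock into a box by colour. The largest draw with every box below 11 takes min(count, 10) from each colour; colours with fewer than 10 contribute all they have.
Σ min(cᵢ, 10) = 2 + 10 + 10 + 4 + 2 + 8 + 10 + 1 + 9 = 56.
Draw number 56 + 1 = 57 must push one box to 11.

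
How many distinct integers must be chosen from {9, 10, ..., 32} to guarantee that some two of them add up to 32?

18

A set avoiding the sum 32 can contain at most one of each pair {x, 32−x}, plus the 10 elements whose complement lies outside the range or equal to its own complement.
The integers 16, …, 32 (17 of them) are such a set: any two sum to at least 16+17 = 33 > 32.
By the pigeonhole principle, any 18th integer completes one of the 7 pairs, so 18 choices force a sum of 32.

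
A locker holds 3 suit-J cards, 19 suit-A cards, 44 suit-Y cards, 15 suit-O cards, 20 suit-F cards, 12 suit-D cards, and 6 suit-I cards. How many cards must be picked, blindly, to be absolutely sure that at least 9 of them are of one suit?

50

The 7 suits are the holes; the cards drawn are the pigeons.
To avoid 9 of any one suit, the worst case takes at most 8 of each suit, or every card of a suit that has fewer than 8.
That gives 3 + 8 + 8 + 8 + 8 + 8 + 6 = 49 cards with no suit reaching 9.
The next card forces some suit to 9, so 49 + 1 = 50.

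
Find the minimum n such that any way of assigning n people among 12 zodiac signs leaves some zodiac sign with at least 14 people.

157

With 156 people one could put exactly 13 in each of the 12 zodiac signs, and no zodiac sign would reach 14.
By pigeonhole, one more person must land in a zodiac sign that already has 13, giving it 14.
So 12 × 13 + 1 = 157 people are required.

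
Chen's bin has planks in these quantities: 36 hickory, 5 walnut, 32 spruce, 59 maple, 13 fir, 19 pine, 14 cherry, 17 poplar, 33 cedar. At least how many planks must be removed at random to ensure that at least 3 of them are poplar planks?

214

In the worst case for collecting poplar planks, every non-poplar plank comes out first.
There are 36 + 5 + 32 + 59 + 13 + 19 + 14 + 33 = 211 non-poplar planks altogether.
After those, each further plank must be poplar, so 211 + 3 = 214 draws guarantee 3 poplar planks.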